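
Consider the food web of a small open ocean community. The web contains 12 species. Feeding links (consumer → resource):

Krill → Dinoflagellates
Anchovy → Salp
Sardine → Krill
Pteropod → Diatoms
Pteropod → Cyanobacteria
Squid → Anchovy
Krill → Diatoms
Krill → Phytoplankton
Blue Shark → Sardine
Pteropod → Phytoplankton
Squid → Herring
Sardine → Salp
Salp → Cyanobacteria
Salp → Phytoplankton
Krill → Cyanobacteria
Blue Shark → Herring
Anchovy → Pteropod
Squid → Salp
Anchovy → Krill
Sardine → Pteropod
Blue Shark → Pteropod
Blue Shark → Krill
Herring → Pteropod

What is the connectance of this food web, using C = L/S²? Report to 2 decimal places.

The web has S = 12 species and L = 23 feeding links.
C = L / S² = 23 / 144 = 0.1597 ≈ 0.16.

C = 0.16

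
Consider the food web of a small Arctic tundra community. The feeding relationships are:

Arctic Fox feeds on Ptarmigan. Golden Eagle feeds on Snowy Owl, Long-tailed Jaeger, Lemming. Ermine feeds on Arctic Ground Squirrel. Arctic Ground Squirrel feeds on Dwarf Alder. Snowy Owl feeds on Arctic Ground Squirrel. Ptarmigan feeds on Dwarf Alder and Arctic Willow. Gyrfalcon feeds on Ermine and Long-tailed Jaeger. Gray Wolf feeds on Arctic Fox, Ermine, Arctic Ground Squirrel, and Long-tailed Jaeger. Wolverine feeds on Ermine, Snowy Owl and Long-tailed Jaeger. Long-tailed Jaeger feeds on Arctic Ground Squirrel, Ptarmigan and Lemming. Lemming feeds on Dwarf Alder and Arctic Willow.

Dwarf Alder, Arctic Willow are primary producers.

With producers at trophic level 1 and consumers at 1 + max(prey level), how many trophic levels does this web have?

4

Producers (level 1): Dwarf Alder, Arctic Willow.
Dwarf Alder → Arctic Ground Squirrel → Ermine → Wolverine gives Wolverine level 4.
No species has a prey at level 4, so no species reaches level 5.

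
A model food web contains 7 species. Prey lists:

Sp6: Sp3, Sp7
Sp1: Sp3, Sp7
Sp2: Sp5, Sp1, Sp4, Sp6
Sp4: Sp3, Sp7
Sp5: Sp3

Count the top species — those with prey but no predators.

Top species (has prey, but nothing eats it): Sp2.
Count: 1.

1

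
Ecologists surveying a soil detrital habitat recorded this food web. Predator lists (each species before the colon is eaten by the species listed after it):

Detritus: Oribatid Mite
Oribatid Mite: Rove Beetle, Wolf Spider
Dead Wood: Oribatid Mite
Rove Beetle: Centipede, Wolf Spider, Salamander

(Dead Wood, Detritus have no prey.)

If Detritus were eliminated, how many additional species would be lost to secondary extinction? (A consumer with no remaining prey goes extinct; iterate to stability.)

Remove Detritus.
Every predator of it retains at least one other prey: Oribatid Mite still has Dead Wood.
No consumer loses all prey, so no secondary extinctions occur.

0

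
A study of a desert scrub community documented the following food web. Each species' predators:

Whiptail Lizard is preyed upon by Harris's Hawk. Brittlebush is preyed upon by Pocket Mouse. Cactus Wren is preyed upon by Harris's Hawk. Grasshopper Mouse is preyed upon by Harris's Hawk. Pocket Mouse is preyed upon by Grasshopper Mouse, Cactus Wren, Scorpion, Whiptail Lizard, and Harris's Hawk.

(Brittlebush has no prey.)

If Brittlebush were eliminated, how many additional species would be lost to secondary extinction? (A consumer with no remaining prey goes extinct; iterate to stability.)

6

Remove Brittlebush.
Round 1: Pocket Mouse (all prey gone) → extinct.
Round 2: Whiptail Lizard (all prey gone), Grasshopper Mouse (all prey gone), Cactus Wren (all prey gone), Scorpion (all prey gone) → extinct.
Round 3: Harris's Hawk (all prey gone) → extinct.
No further losses. Total secondary extinctions: 6.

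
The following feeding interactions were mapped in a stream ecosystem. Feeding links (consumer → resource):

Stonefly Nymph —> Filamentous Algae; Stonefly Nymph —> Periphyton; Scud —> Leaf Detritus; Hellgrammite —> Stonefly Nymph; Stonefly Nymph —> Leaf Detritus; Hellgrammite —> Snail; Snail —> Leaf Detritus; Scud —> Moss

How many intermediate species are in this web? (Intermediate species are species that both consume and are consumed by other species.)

Intermediate species (has both prey and predators): Snail, Stonefly Nymph.
Count: 2.

2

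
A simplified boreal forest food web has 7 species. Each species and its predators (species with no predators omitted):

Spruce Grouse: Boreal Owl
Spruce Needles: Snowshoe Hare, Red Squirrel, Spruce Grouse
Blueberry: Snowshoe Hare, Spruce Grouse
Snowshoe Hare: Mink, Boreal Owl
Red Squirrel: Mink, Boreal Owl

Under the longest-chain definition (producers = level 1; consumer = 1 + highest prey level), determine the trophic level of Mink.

Spruce Needles is a producer → level 1.
Snowshoe Hare eats Spruce Needles (level 1); other prey at levels: Blueberry 1 → level 2.
Mink eats Snowshoe Hare (level 2); other prey at levels: Red Squirrel 2 → level 3.

Trophic level 3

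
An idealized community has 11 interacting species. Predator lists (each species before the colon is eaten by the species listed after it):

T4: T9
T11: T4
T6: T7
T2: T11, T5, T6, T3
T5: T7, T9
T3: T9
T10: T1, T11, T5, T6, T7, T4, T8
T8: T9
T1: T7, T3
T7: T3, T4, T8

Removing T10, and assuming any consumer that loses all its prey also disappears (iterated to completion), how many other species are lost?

1

Remove T10.
Round 1: T1 (all prey gone) → extinct.
No further losses. Total secondary extinctions: 1.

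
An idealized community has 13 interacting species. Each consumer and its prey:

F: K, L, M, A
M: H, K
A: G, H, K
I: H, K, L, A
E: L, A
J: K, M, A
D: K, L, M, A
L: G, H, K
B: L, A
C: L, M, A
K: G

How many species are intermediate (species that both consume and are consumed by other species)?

Intermediate species (has both prey and predators): K, L, M, A.
Count: 4.

4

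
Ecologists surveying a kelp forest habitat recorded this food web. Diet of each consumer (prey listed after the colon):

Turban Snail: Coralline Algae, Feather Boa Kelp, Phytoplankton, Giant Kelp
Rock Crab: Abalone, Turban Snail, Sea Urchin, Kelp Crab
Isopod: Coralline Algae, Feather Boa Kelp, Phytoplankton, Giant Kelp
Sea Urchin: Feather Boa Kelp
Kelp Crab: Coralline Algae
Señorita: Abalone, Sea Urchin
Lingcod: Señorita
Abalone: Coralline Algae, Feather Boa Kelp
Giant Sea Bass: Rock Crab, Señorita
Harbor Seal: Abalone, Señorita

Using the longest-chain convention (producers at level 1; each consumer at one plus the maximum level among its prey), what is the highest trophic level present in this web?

Producers (level 1): Coralline Algae, Feather Boa Kelp, Phytoplankton, Giant Kelp.
Coralline Algae → Abalone → Señorita → Lingcod gives Lingcod level 4.
No species has a prey at level 4, so no species reaches level 5.

4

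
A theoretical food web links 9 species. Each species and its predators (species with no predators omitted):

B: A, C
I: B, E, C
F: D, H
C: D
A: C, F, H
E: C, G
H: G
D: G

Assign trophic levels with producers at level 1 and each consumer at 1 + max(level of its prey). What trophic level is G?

I is a producer → level 1.
B eats I → level 2.
A eats B → level 3.
C eats A (level 3); other prey at levels: I 1, B 2, E 2 → level 4.
D eats C (level 4); other prey at levels: F 4 → level 5.
G eats D (level 5); other prey at levels: E 2, H 5 → level 6.

Trophic level 6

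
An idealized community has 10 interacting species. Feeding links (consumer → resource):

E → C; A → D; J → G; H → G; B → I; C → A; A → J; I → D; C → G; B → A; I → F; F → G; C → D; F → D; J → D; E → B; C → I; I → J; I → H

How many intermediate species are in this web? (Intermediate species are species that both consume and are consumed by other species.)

7

Intermediate species (has both prey and predators): F, J, H, A, I, C, B.
Count: 7.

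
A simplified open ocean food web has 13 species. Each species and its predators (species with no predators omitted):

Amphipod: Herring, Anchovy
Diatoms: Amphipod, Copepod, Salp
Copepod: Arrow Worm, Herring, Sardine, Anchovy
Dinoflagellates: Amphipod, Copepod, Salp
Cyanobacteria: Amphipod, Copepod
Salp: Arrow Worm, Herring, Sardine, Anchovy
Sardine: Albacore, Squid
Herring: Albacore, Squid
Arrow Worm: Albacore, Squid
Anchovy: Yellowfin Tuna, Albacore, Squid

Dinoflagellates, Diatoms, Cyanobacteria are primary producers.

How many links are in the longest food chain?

3 links

One longest chain: Dinoflagellates → Amphipod → Anchovy → Yellowfin Tuna.
It has 4 species and 3 links.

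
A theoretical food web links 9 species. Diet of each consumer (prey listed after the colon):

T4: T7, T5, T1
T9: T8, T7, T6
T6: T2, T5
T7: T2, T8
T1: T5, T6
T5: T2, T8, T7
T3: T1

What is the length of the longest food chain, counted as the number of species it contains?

One longest chain: T2 → T7 → T5 → T6 → T1 → T4.
It has 6 species and 5 links.

6 species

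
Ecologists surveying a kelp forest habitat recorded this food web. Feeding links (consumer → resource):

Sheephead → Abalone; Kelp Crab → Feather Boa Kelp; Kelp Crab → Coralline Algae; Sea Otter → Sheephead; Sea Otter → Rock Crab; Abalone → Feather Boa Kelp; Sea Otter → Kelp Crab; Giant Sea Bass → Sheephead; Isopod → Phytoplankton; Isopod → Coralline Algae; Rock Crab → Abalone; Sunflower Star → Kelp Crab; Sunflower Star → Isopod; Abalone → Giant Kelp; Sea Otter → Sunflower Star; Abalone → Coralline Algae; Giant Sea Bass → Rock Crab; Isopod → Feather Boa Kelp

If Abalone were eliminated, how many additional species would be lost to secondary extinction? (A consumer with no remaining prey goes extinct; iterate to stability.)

3

Remove Abalone.
Round 1: Rock Crab (all prey gone), Sheephead (all prey gone) → extinct.
Round 2: Giant Sea Bass (all prey gone) → extinct.
No further losses. Total secondary extinctions: 3.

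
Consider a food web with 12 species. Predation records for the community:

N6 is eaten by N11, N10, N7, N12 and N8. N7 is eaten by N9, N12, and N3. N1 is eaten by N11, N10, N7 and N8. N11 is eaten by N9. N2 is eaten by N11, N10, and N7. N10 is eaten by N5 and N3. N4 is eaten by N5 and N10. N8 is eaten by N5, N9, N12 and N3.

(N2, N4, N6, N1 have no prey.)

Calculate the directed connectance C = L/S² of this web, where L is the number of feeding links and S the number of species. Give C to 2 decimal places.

C = 0.17

The web has S = 12 species and L = 24 feeding links.
C = L / S² = 24 / 144 = 0.1667 ≈ 0.17.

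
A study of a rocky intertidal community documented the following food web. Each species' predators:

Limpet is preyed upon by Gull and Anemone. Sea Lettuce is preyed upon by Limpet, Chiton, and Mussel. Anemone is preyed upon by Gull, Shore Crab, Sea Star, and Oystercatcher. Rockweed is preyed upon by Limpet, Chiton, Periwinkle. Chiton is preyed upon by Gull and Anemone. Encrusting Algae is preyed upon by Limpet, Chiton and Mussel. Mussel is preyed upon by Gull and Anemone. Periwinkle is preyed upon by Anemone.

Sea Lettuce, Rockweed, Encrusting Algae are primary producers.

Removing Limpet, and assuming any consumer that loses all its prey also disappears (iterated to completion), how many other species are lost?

Remove Limpet.
Every predator of it retains at least one other prey: Anemone still has Periwinkle, Mussel, Chiton; Gull still has Mussel, Chiton, Anemone.
No consumer loses all prey, so no secondary extinctions occur.

0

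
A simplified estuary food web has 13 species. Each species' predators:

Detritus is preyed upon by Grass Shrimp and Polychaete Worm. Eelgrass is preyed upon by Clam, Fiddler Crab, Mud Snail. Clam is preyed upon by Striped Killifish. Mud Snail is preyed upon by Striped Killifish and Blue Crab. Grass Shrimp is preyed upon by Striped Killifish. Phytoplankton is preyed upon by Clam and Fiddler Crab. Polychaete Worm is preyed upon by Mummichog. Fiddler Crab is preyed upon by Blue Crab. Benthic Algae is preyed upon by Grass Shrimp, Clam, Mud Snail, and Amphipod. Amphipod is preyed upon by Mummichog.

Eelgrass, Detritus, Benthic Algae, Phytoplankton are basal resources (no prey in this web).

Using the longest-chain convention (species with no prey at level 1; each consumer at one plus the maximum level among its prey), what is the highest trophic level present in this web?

Basal resources (level 1): Eelgrass, Detritus, Benthic Algae, Phytoplankton.
Eelgrass → Clam → Striped Killifish gives Striped Killifish level 3.
No species has a prey at level 3, so no species reaches level 4.

3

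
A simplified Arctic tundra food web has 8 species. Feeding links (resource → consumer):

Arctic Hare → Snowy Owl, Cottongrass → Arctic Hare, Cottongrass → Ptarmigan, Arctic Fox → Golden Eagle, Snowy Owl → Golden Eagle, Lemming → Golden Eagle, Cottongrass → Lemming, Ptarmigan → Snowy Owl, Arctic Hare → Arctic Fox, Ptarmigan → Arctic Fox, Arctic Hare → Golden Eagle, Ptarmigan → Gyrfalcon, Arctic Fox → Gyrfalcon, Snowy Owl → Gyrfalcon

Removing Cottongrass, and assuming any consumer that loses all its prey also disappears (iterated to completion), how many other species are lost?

7

Remove Cottongrass.
Round 1: Lemming (all prey gone), Arctic Hare (all prey gone), Ptarmigan (all prey gone) → extinct.
Round 2: Snowy Owl (all prey gone), Arctic Fox (all prey gone) → extinct.
Round 3: Gyrfalcon (all prey gone), Golden Eagle (all prey gone) → extinct.
No further losses. Total secondary extinctions: 7.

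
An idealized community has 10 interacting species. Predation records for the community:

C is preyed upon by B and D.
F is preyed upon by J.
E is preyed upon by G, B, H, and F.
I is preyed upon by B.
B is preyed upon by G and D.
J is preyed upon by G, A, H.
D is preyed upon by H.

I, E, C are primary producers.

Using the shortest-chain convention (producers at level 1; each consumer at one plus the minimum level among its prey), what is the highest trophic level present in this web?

4

Producers (level 1): I, E, C.
Following each consumer down to its lowest-level prey: E → F → J → A (levels 1 through 4).
All prey of A (J 3) are at level 3 or above, so A is at level 1 + 3 = 4.
Every consumer has at least one prey at level 3 or below, so none exceeds level 4.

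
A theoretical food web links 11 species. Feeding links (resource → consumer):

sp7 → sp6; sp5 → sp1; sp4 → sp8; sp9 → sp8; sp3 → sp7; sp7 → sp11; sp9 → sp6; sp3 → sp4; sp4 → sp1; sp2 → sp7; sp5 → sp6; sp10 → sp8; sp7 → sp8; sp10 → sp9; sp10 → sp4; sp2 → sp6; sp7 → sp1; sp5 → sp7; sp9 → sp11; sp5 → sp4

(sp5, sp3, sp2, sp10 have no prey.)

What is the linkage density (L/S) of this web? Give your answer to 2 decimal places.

There are L = 20 links among S = 11 species.
L/S = 20/11 = 1.8182 ≈ 1.82.

L/S = 1.82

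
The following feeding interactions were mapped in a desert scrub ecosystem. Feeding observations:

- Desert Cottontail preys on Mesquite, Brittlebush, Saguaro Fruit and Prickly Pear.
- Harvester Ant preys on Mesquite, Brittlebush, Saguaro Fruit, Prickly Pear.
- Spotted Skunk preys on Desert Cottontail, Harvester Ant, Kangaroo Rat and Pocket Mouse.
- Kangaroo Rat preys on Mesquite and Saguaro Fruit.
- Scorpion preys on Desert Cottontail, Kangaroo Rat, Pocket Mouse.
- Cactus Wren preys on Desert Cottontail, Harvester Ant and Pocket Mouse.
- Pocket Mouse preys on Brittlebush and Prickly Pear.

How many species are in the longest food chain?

One longest chain: Brittlebush → Pocket Mouse → Spotted Skunk.
It has 3 species and 2 links.

3 species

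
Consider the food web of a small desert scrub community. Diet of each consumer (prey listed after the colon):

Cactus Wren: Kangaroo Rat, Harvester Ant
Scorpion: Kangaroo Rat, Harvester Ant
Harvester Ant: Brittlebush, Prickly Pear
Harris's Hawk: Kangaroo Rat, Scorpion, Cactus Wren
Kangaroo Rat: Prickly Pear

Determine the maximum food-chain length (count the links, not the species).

3 links

One longest chain: Prickly Pear → Kangaroo Rat → Scorpion → Harris's Hawk.
It has 4 species and 3 links.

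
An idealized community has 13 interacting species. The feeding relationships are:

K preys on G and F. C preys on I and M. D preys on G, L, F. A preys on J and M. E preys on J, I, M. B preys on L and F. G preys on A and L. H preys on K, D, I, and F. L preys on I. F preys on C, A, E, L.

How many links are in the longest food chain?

4 links

One longest chain: I → C → F → D → H.
It has 5 species and 4 links.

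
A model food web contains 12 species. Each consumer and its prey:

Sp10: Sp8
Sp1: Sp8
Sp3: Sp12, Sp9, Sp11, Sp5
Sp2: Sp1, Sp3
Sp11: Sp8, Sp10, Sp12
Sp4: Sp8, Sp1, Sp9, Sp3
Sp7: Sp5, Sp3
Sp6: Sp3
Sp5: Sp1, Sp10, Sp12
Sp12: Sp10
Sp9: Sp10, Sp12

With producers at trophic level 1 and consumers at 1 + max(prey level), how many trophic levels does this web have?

6

Producers (level 1): Sp8.
Sp8 → Sp10 → Sp12 → Sp9 → Sp3 → Sp6 gives Sp6 level 6.
No species has a prey at level 6, so no species reaches level 7.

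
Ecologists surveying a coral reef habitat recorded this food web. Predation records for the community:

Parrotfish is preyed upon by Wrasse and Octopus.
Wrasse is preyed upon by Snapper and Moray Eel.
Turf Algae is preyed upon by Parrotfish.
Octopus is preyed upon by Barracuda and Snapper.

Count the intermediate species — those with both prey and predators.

3

Intermediate species (has both prey and predators): Parrotfish, Wrasse, Octopus.
Count: 3.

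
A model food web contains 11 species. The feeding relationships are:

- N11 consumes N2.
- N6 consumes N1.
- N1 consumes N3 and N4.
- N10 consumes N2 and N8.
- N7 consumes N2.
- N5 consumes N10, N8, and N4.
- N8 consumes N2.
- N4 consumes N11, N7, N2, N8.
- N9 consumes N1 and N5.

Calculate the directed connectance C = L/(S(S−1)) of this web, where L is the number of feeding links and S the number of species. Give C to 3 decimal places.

The web has S = 11 species and L = 17 feeding links.
C = L / (S(S−1)) = 17 / 110 = 0.1545 ≈ 0.155.

C = 0.155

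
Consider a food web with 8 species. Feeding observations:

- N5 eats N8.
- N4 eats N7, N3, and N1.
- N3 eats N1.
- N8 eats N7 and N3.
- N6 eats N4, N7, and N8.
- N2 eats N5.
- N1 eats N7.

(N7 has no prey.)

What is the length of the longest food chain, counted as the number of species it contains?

One longest chain: N7 → N1 → N3 → N8 → N5 → N2.
It has 6 species and 5 links.

6 species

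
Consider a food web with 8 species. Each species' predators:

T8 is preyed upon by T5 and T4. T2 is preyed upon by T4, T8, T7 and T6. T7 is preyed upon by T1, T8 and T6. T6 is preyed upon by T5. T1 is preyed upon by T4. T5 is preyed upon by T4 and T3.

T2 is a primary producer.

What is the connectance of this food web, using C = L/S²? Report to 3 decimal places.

C = 0.203

The web has S = 8 species and L = 13 feeding links.
C = L / S² = 13 / 64 = 0.2031 ≈ 0.203.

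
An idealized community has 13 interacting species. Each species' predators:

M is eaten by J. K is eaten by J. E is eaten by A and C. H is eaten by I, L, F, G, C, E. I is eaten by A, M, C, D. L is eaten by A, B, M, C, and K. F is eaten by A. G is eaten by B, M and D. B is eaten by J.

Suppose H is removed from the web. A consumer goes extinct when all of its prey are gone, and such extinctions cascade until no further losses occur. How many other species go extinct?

Remove H.
Round 1: G (all prey gone), F (all prey gone), L (all prey gone), I (all prey gone), E (all prey gone) → extinct.
Round 2: A (all prey gone), K (all prey gone), D (all prey gone), C (all prey gone), M (all prey gone), B (all prey gone) → extinct.
Round 3: J (all prey gone) → extinct.
No further losses. Total secondary extinctions: 12.

12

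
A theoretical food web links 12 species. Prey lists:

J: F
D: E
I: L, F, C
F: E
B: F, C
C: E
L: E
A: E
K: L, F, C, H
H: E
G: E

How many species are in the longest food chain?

One longest chain: E → L → I.
It has 3 species and 2 links.

3 species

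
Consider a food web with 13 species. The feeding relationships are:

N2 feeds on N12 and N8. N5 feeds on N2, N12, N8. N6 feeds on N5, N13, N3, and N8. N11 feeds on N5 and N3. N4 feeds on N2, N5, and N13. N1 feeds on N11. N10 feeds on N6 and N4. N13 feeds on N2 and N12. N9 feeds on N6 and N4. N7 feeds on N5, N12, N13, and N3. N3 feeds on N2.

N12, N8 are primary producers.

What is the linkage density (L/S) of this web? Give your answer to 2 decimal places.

There are L = 26 links among S = 13 species.
L/S = 26/13 = 2.0000 ≈ 2.00.

L/S = 2.00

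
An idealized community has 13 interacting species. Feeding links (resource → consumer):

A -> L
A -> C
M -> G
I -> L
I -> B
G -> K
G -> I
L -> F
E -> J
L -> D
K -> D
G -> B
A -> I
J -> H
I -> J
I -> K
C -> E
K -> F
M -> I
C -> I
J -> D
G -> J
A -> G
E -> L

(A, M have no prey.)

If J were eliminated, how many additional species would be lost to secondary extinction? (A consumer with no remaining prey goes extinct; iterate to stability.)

Remove J.
Round 1: H (all prey gone) → extinct.
No further losses. Total secondary extinctions: 1.

1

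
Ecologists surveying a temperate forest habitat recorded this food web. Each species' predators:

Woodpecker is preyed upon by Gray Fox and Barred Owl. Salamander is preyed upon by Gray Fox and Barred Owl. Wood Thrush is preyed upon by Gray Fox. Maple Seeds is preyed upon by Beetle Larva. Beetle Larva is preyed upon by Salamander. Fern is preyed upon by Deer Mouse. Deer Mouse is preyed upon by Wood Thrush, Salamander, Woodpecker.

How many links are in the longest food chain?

3 links

One longest chain: Fern → Deer Mouse → Salamander → Barred Owl.
It has 4 species and 3 links.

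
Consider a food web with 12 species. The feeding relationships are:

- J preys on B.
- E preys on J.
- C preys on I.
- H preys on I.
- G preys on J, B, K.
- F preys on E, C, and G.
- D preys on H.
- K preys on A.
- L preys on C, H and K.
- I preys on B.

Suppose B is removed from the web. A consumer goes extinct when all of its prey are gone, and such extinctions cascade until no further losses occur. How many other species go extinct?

Remove B.
Round 1: J (all prey gone), I (all prey gone) → extinct.
Round 2: E (all prey gone), H (all prey gone), C (all prey gone) → extinct.
Round 3: D (all prey gone) → extinct.
No further losses. Total secondary extinctions: 6.

6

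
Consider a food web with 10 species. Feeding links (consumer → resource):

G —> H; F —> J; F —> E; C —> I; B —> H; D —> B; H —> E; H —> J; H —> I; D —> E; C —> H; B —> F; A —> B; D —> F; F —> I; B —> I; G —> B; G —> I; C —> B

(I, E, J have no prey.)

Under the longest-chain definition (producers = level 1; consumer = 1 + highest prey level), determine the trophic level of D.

I is a producer → level 1.
F eats I (level 1); other prey at levels: E 1, J 1 → level 2.
B eats F (level 2); other prey at levels: I 1, H 2 → level 3.
D eats B (level 3); other prey at levels: E 1, F 2 → level 4.

Trophic level 4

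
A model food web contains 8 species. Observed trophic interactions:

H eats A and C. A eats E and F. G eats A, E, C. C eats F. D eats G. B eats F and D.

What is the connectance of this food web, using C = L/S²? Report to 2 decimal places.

The web has S = 8 species and L = 11 feeding links.
C = L / S² = 11 / 64 = 0.1719 ≈ 0.17.

C = 0.17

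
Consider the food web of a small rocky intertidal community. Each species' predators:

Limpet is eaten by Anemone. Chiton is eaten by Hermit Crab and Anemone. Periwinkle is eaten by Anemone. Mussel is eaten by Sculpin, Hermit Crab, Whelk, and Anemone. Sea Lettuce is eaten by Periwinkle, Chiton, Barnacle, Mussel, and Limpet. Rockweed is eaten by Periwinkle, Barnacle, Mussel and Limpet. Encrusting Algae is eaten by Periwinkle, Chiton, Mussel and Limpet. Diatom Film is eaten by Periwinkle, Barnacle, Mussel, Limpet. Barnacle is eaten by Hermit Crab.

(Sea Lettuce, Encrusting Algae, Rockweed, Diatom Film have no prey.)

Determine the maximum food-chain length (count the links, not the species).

2 links

One longest chain: Sea Lettuce → Mussel → Anemone.
It has 3 species and 2 links.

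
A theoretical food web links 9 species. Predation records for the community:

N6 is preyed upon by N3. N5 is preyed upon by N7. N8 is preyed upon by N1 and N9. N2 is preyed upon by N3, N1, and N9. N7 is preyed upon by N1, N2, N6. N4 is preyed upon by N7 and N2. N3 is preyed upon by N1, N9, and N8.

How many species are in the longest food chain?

6 species

One longest chain: N5 → N7 → N2 → N3 → N8 → N9.
It has 6 species and 5 links.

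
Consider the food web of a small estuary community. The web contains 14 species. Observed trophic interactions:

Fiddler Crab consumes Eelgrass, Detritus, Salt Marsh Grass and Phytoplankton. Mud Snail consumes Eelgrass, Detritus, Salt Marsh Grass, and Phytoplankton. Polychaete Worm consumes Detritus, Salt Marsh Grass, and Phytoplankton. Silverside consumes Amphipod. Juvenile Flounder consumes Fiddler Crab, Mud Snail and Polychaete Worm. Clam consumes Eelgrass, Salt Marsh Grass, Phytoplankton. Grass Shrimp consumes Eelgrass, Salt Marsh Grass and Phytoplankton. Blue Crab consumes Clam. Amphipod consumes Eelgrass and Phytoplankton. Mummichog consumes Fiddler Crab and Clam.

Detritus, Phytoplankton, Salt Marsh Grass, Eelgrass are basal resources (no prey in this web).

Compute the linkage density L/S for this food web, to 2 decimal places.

There are L = 26 links among S = 14 species.
L/S = 26/14 = 1.8571 ≈ 1.86.

L/S = 1.86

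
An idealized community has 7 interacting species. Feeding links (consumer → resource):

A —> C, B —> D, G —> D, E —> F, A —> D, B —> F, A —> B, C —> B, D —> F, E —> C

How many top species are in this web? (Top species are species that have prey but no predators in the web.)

Top species (has prey, but nothing eats it): G, A, E.
Count: 3.

3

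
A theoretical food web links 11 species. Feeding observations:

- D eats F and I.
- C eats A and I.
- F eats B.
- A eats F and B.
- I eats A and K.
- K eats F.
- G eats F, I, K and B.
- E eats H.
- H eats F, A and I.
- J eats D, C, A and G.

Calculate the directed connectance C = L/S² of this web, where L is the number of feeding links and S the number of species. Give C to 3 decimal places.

C = 0.182

The web has S = 11 species and L = 22 feeding links.
C = L / S² = 22 / 121 = 0.1818 ≈ 0.182.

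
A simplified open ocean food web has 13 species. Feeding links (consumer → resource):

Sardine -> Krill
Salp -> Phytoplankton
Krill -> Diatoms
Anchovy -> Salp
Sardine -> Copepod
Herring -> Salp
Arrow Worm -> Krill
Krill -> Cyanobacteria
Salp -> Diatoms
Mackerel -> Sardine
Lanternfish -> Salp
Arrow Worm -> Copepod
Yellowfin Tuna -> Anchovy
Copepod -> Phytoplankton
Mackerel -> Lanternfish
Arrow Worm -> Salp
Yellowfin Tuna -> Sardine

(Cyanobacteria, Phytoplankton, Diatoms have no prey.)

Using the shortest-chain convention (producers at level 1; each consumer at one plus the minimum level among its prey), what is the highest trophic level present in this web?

Producers (level 1): Cyanobacteria, Phytoplankton, Diatoms.
Following each consumer down to its lowest-level prey: Phytoplankton → Copepod → Sardine → Mackerel (levels 1 through 4).
All prey of Mackerel (Sardine 3, Lanternfish 3) are at level 3 or above, so Mackerel is at level 1 + 3 = 4.
Every consumer has at least one prey at level 3 or below, so none exceeds level 4.

4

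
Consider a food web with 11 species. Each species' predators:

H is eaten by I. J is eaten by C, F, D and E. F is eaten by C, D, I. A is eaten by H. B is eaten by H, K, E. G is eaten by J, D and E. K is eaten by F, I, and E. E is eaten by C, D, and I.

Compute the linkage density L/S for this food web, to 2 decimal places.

There are L = 21 links among S = 11 species.
L/S = 21/11 = 1.9091 ≈ 1.91.

L/S = 1.91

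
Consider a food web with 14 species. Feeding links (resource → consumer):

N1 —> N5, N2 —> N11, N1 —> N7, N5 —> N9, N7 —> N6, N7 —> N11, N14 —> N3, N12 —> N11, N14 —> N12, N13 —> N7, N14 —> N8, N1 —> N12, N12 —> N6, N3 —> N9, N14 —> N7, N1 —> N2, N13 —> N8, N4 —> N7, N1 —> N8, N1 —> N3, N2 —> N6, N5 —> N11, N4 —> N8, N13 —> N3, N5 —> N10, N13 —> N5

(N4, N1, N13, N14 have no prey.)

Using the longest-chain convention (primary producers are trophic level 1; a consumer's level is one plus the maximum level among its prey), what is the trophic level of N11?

N1 is a producer → level 1.
N2 eats N1 → level 2.
N11 eats N2 (level 2); other prey at levels: N12 2, N7 2, N5 2 → level 3.

Trophic level 3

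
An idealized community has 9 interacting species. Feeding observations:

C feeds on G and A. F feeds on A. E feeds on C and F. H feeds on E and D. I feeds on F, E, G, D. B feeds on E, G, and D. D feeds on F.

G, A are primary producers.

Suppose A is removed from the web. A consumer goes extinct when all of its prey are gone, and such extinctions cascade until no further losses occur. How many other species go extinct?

2

Remove A.
Round 1: F (all prey gone) → extinct.
Round 2: D (all prey gone) → extinct.
No further losses. Total secondary extinctions: 2.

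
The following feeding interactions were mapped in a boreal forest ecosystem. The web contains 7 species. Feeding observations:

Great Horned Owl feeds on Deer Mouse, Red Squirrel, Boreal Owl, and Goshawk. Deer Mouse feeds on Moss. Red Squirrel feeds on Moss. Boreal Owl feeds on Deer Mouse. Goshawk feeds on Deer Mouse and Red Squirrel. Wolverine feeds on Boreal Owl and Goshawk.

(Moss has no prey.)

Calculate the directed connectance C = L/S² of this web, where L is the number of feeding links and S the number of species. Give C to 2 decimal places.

The web has S = 7 species and L = 11 feeding links.
C = L / S² = 11 / 49 = 0.2245 ≈ 0.22.

C = 0.22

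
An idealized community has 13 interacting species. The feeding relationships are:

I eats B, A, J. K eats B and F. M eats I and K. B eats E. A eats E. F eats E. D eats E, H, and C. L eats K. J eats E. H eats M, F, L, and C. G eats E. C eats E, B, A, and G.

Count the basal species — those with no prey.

Basal species (no prey listed): E.
Count: 1.

1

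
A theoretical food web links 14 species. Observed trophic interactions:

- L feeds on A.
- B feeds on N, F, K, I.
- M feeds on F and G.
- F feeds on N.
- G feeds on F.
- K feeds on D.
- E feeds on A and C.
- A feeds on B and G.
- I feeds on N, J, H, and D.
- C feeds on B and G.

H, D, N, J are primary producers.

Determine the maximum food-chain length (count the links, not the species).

One longest chain: H → I → B → A → L.
It has 5 species and 4 links.

4 links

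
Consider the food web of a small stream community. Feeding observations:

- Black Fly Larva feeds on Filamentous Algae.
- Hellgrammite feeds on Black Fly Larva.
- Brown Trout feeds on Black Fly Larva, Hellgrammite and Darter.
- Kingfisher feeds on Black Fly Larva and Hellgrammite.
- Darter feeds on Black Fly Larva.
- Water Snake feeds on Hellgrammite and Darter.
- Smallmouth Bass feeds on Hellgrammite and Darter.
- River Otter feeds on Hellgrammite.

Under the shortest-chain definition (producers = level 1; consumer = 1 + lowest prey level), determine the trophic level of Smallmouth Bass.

Trophic level 4

Filamentous Algae is a producer → level 1.
Black Fly Larva eats Filamentous Algae → level 2.
Darter eats Black Fly Larva → level 3.
Smallmouth Bass eats Darter → level 4.
No prey of Smallmouth Bass is below level 3, so 4 is the minimum.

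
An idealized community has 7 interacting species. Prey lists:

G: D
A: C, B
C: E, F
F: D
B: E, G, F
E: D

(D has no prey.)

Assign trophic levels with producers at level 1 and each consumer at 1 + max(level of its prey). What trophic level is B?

Trophic level 3

D is a producer → level 1.
E eats D → level 2.
B eats E (level 2); other prey at levels: G 2, F 2 → level 3.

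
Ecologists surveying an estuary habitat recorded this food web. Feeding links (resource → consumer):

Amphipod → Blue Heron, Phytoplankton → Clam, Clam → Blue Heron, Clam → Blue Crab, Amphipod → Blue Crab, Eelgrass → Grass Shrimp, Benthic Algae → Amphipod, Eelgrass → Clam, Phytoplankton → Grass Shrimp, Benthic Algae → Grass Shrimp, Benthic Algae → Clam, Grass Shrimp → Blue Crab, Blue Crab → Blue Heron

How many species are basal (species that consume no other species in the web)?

Basal species (no prey listed): Benthic Algae, Eelgrass, Phytoplankton.
Count: 3.

3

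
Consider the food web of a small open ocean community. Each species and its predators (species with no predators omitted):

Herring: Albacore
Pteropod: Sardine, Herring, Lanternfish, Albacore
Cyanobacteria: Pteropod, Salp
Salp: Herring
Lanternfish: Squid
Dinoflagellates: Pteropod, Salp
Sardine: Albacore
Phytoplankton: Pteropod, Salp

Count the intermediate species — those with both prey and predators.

Intermediate species (has both prey and predators): Pteropod, Salp, Sardine, Herring, Lanternfish.
Count: 5.

5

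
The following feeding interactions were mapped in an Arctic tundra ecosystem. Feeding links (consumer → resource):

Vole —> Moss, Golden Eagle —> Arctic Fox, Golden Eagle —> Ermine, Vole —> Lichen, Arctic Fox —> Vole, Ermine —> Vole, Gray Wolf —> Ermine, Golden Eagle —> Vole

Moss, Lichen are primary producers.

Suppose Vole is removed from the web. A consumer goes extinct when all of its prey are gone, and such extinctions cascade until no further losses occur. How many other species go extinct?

Remove Vole.
Round 1: Arctic Fox (all prey gone), Ermine (all prey gone) → extinct.
Round 2: Gray Wolf (all prey gone), Golden Eagle (all prey gone) → extinct.
No further losses. Total secondary extinctions: 4.

4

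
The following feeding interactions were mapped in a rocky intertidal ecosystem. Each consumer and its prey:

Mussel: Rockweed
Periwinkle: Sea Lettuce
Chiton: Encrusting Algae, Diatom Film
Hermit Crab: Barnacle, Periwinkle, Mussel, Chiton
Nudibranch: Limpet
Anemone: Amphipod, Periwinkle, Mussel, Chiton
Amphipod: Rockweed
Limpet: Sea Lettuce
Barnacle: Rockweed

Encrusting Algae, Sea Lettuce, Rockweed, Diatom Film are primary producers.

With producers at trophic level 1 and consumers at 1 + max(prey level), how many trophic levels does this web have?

3

Producers (level 1): Encrusting Algae, Sea Lettuce, Rockweed, Diatom Film.
Rockweed → Mussel → Anemone gives Anemone level 3.
No species has a prey at level 3, so no species reaches level 4.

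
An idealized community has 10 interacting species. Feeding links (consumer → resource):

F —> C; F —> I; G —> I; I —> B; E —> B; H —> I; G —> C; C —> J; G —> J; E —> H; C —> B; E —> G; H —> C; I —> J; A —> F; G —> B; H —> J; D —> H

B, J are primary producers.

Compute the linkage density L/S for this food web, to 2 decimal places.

There are L = 18 links among S = 10 species.
L/S = 18/10 = 1.8000 ≈ 1.80.

L/S = 1.80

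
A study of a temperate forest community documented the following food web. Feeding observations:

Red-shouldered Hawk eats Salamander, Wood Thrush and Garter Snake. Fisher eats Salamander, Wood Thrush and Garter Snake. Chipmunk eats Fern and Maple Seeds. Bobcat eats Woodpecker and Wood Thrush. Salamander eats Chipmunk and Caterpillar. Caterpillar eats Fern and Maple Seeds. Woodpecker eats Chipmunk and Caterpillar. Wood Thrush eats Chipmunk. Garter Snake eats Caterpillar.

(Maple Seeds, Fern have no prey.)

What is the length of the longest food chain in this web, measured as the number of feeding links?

3 links

One longest chain: Maple Seeds → Chipmunk → Wood Thrush → Bobcat.
It has 4 species and 3 links.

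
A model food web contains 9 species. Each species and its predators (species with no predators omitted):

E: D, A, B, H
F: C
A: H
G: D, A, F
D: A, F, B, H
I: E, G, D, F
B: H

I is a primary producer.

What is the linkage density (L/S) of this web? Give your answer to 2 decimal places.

There are L = 18 links among S = 9 species.
L/S = 18/9 = 2.0000 ≈ 2.00.

L/S = 2.00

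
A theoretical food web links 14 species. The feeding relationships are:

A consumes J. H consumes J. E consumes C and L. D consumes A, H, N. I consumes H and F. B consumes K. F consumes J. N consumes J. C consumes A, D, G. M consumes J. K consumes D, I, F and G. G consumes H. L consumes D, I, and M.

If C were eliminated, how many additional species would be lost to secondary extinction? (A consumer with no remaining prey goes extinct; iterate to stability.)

Remove C.
Every predator of it retains at least one other prey: E still has L.
No consumer loses all prey, so no secondary extinctions occur.

0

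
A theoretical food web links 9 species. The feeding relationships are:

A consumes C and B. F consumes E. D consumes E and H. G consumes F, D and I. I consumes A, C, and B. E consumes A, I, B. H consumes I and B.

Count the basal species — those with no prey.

Basal species (no prey listed): C, B.
Count: 2.

2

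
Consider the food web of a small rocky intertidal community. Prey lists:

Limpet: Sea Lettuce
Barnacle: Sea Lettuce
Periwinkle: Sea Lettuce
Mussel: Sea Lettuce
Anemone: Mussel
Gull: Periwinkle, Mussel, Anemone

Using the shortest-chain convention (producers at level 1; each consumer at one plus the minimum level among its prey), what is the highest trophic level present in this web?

3

Producers (level 1): Sea Lettuce.
Following each consumer down to its lowest-level prey: Sea Lettuce → Mussel → Anemone (levels 1 through 3).
All prey of Anemone (Mussel 2) are at level 2 or above, so Anemone is at level 1 + 2 = 3.
Every consumer has at least one prey at level 2 or below, so none exceeds level 3.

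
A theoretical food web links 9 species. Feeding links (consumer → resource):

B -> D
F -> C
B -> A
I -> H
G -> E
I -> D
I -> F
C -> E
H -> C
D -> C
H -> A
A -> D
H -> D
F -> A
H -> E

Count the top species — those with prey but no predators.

3

Top species (has prey, but nothing eats it): G, B, I.
Count: 3.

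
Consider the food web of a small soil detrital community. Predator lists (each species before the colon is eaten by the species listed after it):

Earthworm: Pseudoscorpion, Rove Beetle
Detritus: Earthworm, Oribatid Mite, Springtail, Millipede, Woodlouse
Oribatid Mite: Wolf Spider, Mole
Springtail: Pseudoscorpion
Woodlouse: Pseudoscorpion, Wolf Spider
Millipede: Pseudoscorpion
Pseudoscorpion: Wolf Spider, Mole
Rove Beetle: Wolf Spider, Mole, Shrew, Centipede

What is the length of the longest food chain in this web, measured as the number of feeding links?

3 links

One longest chain: Detritus → Earthworm → Pseudoscorpion → Wolf Spider.
It has 4 species and 3 links.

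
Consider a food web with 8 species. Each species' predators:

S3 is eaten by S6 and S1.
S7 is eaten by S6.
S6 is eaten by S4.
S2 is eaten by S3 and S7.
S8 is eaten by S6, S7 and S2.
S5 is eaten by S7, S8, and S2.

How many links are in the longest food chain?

One longest chain: S5 → S8 → S2 → S3 → S6 → S4.
It has 6 species and 5 links.

5 links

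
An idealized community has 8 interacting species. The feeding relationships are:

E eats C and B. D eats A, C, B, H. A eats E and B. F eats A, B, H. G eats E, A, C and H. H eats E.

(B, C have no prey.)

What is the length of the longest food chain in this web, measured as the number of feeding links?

One longest chain: B → E → H → F.
It has 4 species and 3 links.

3 links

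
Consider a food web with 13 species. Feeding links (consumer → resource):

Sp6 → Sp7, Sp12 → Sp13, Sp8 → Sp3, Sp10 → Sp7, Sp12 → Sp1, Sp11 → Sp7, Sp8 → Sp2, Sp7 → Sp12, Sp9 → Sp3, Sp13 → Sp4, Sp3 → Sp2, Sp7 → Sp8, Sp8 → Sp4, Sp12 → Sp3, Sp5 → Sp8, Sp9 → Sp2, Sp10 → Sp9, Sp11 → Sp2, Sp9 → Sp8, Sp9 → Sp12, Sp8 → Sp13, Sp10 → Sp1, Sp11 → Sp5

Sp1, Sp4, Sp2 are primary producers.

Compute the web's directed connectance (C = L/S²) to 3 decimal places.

C = 0.136

The web has S = 13 species and L = 23 feeding links.
C = L / S² = 23 / 169 = 0.1361 ≈ 0.136.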